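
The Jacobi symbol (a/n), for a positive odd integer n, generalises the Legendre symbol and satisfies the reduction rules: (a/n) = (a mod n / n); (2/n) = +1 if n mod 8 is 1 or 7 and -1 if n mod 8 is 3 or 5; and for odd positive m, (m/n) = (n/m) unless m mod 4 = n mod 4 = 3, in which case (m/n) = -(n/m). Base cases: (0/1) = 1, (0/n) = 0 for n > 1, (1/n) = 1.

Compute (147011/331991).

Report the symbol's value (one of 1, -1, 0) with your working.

reciprocity: (147011/331991) = -1·(331991/147011) since 147011 mod 4 = 3, 331991 mod 4 = 3; sign now -1
(331991/147011) = (37969/147011)   [reduce mod 147011]
reciprocity: (37969/147011) = +1·(147011/37969) since 37969 mod 4 = 1, 147011 mod 4 = 3; sign now -1
(147011/37969) = (33104/37969)   [reduce mod 37969]
33104 = 2^4·2069; (2/37969) = +1 since 37969 mod 8 = 1, so (33104/37969) = (+1)^4·(2069/37969); sign now -1
reciprocity: (2069/37969) = +1·(37969/2069) since 2069 mod 4 = 1, 37969 mod 4 = 1; sign now -1
(37969/2069) = (727/2069)   [reduce mod 2069]
reciprocity: (727/2069) = +1·(2069/727) since 727 mod 4 = 3, 2069 mod 4 = 1; sign now -1
(2069/727) = (615/727)   [reduce mod 727]
reciprocity: (615/727) = -1·(727/615) since 615 mod 4 = 3, 727 mod 4 = 3; sign now +1
(727/615) = (112/615)   [reduce mod 615]
112 = 2^4·7; (2/615) = +1 since 615 mod 8 = 7, so (112/615) = (+1)^4·(7/615); sign now +1
reciprocity: (7/615) = -1·(615/7) since 7 mod 4 = 3, 615 mod 4 = 3; sign now -1
(615/7) = (6/7)   [reduce mod 7]
6 = 2^1·3; (2/7) = +1 since 7 mod 8 = 7, so (6/7) = (+1)^1·(3/7); sign now -1
reciprocity: (3/7) = -1·(7/3) since 3 mod 4 = 3, 7 mod 4 = 3; sign now +1
(7/3) = (1/3)   [reduce mod 3]
(1/3) = 1; final value = sign = +1

1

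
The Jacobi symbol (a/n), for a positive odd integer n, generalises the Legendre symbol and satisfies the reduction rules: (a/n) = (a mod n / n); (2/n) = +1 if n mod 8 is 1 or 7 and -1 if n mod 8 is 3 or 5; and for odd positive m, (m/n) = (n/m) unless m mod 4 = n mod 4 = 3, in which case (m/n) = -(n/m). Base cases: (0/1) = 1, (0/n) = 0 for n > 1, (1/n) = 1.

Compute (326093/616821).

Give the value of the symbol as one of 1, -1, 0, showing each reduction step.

flip (326093/616821) -> (616821/326093): both odd, 326093 mod 4 = 1, 616821 mod 4 = 1, so the flip contributes +1; sign now +1
(616821/326093): 616821 mod 326093 = 290728, so (616821/326093) = (290728/326093)
factor out 2^3: 290728 = 2^3·36341; with 326093 mod 8 = 5, (2/326093) = -1; sign now -1; continue with (36341/326093)
flip (36341/326093) -> (326093/36341): both odd, 36341 mod 4 = 1, 326093 mod 4 = 1, so the flip contributes +1; sign now -1
(326093/36341): 326093 mod 36341 = 35365, so (326093/36341) = (35365/36341)
flip (35365/36341) -> (36341/35365): both odd, 35365 mod 4 = 1, 36341 mod 4 = 1, so the flip contributes +1; sign now -1
(36341/35365): 36341 mod 35365 = 976, so (36341/35365) = (976/35365)
factor out 2^4: 976 = 2^4·61; with 35365 mod 8 = 5, (2/35365) = -1; sign now -1; continue with (61/35365)
flip (61/35365) -> (35365/61): both odd, 61 mod 4 = 1, 35365 mod 4 = 1, so the flip contributes +1; sign now -1
(35365/61): 35365 mod 61 = 46, so (35365/61) = (46/61)
factor out 2^1: 46 = 2^1·23; with 61 mod 8 = 5, (2/61) = -1; sign now +1; continue with (23/61)
flip (23/61) -> (61/23): both odd, 23 mod 4 = 3, 61 mod 4 = 1, so the flip contributes +1; sign now +1
(61/23): 61 mod 23 = 15, so (61/23) = (15/23)
flip (15/23) -> (23/15): both odd, 15 mod 4 = 3, 23 mod 4 = 3, so the flip contributes -1; sign now -1
(23/15): 23 mod 15 = 8, so (23/15) = (8/15)
factor out 2^3: 8 = 2^3·1; with 15 mod 8 = 7, (2/15) = +1; sign now -1; continue with (1/15)
reached (1/15) = 1, so the symbol is -1

-1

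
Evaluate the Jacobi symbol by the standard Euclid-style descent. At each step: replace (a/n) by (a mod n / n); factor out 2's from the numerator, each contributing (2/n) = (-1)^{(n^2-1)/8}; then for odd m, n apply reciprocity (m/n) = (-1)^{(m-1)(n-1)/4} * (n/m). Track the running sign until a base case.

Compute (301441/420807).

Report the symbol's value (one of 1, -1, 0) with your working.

-1

reciprocity: (301441/420807) = +1·(420807/301441) since 301441 mod 4 = 1, 420807 mod 4 = 3; sign now +1
(420807/301441) = (119366/301441)   [reduce mod 301441]
119366 = 2^1·59683; (2/301441) = +1 since 301441 mod 8 = 1, so (119366/301441) = (+1)^1·(59683/301441); sign now +1
reciprocity: (59683/301441) = +1·(301441/59683) since 59683 mod 4 = 3, 301441 mod 4 = 1; sign now +1
(301441/59683) = (3026/59683)   [reduce mod 59683]
3026 = 2^1·1513; (2/59683) = -1 since 59683 mod 8 = 3, so (3026/59683) = (-1)^1·(1513/59683); sign now -1
reciprocity: (1513/59683) = +1·(59683/1513) since 1513 mod 4 = 1, 59683 mod 4 = 3; sign now -1
(59683/1513) = (676/1513)   [reduce mod 1513]
676 = 2^2·169; (2/1513) = +1 since 1513 mod 8 = 1, so (676/1513) = (+1)^2·(169/1513); sign now -1
reciprocity: (169/1513) = +1·(1513/169) since 169 mod 4 = 1, 1513 mod 4 = 1; sign now -1
(1513/169) = (161/169)   [reduce mod 169]
reciprocity: (161/169) = +1·(169/161) since 161 mod 4 = 1, 169 mod 4 = 1; sign now -1
(169/161) = (8/161)   [reduce mod 161]
8 = 2^3·1; (2/161) = +1 since 161 mod 8 = 1, so (8/161) = (+1)^3·(1/161); sign now -1
(1/161) = 1; final value = sign = -1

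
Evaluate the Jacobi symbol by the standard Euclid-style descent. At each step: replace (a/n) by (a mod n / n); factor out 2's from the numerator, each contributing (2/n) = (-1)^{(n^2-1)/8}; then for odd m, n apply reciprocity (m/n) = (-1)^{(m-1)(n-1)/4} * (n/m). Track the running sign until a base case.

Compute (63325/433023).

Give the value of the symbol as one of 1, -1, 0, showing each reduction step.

1

flip (63325/433023) -> (433023/63325): both odd, 63325 mod 4 = 1, 433023 mod 4 = 3, so the flip contributes +1; sign now +1
(433023/63325): 433023 mod 63325 = 53073, so (433023/63325) = (53073/63325)
flip (53073/63325) -> (63325/53073): both odd, 53073 mod 4 = 1, 63325 mod 4 = 1, so the flip contributes +1; sign now +1
(63325/53073): 63325 mod 53073 = 10252, so (63325/53073) = (10252/53073)
factor out 2^2: 10252 = 2^2·2563; with 53073 mod 8 = 1, (2/53073) = +1; sign now +1; continue with (2563/53073)
flip (2563/53073) -> (53073/2563): both odd, 2563 mod 4 = 3, 53073 mod 4 = 1, so the flip contributes +1; sign now +1
(53073/2563): 53073 mod 2563 = 1813, so (53073/2563) = (1813/2563)
flip (1813/2563) -> (2563/1813): both odd, 1813 mod 4 = 1, 2563 mod 4 = 3, so the flip contributes +1; sign now +1
(2563/1813): 2563 mod 1813 = 750, so (2563/1813) = (750/1813)
factor out 2^1: 750 = 2^1·375; with 1813 mod 8 = 5, (2/1813) = -1; sign now -1; continue with (375/1813)
flip (375/1813) -> (1813/375): both odd, 375 mod 4 = 3, 1813 mod 4 = 1, so the flip contributes +1; sign now -1
(1813/375): 1813 mod 375 = 313, so (1813/375) = (313/375)
flip (313/375) -> (375/313): both odd, 313 mod 4 = 1, 375 mod 4 = 3, so the flip contributes +1; sign now -1
(375/313): 375 mod 313 = 62, so (375/313) = (62/313)
factor out 2^1: 62 = 2^1·31; with 313 mod 8 = 1, (2/313) = +1; sign now -1; continue with (31/313)
flip (31/313) -> (313/31): both odd, 31 mod 4 = 3, 313 mod 4 = 1, so the flip contributes +1; sign now -1
(313/31): 313 mod 31 = 3, so (313/31) = (3/31)
flip (3/31) -> (31/3): both odd, 3 mod 4 = 3, 31 mod 4 = 3, so the flip contributes -1; sign now +1
(31/3): 31 mod 3 = 1, so (31/3) = (1/3)
reached (1/3) = 1, so the symbol is +1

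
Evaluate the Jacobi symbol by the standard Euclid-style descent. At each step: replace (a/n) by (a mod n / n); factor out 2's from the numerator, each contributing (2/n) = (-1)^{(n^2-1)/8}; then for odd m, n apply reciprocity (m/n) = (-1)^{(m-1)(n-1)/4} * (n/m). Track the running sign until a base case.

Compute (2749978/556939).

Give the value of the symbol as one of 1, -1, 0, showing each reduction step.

-1

(2749978/556939) = (522222/556939)   [reduce mod 556939]
522222 = 2^1·261111; (2/556939) = -1 since 556939 mod 8 = 3, so (522222/556939) = (-1)^1·(261111/556939); sign now -1
reciprocity: (261111/556939) = -1·(556939/261111) since 261111 mod 4 = 3, 556939 mod 4 = 3; sign now +1
(556939/261111) = (34717/261111)   [reduce mod 261111]
reciprocity: (34717/261111) = +1·(261111/34717) since 34717 mod 4 = 1, 261111 mod 4 = 3; sign now +1
(261111/34717) = (18092/34717)   [reduce mod 34717]
18092 = 2^2·4523; (2/34717) = -1 since 34717 mod 8 = 5, so (18092/34717) = (-1)^2·(4523/34717); sign now +1
reciprocity: (4523/34717) = +1·(34717/4523) since 4523 mod 4 = 3, 34717 mod 4 = 1; sign now +1
(34717/4523) = (3056/4523)   [reduce mod 4523]
3056 = 2^4·191; (2/4523) = -1 since 4523 mod 8 = 3, so (3056/4523) = (-1)^4·(191/4523); sign now +1
reciprocity: (191/4523) = -1·(4523/191) since 191 mod 4 = 3, 4523 mod 4 = 3; sign now -1
(4523/191) = (130/191)   [reduce mod 191]
130 = 2^1·65; (2/191) = +1 since 191 mod 8 = 7, so (130/191) = (+1)^1·(65/191); sign now -1
reciprocity: (65/191) = +1·(191/65) since 65 mod 4 = 1, 191 mod 4 = 3; sign now -1
(191/65) = (61/65)   [reduce mod 65]
reciprocity: (61/65) = +1·(65/61) since 61 mod 4 = 1, 65 mod 4 = 1; sign now -1
(65/61) = (4/61)   [reduce mod 61]
4 = 2^2·1; (2/61) = -1 since 61 mod 8 = 5, so (4/61) = (-1)^2·(1/61); sign now -1
(1/61) = 1; final value = sign = -1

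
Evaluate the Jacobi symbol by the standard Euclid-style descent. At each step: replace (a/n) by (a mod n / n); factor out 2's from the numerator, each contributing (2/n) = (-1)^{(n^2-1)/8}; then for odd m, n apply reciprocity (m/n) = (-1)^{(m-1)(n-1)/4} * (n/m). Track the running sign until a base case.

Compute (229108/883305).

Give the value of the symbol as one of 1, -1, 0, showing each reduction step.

factor out 2^2: 229108 = 2^2·57277; with 883305 mod 8 = 1, (2/883305) = +1; sign now +1; continue with (57277/883305)
flip (57277/883305) -> (883305/57277): both odd, 57277 mod 4 = 1, 883305 mod 4 = 1, so the flip contributes +1; sign now +1
(883305/57277): 883305 mod 57277 = 24150, so (883305/57277) = (24150/57277)
factor out 2^1: 24150 = 2^1·12075; with 57277 mod 8 = 5, (2/57277) = -1; sign now -1; continue with (12075/57277)
flip (12075/57277) -> (57277/12075): both odd, 12075 mod 4 = 3, 57277 mod 4 = 1, so the flip contributes +1; sign now -1
(57277/12075): 57277 mod 12075 = 8977, so (57277/12075) = (8977/12075)
flip (8977/12075) -> (12075/8977): both odd, 8977 mod 4 = 1, 12075 mod 4 = 3, so the flip contributes +1; sign now -1
(12075/8977): 12075 mod 8977 = 3098, so (12075/8977) = (3098/8977)
factor out 2^1: 3098 = 2^1·1549; with 8977 mod 8 = 1, (2/8977) = +1; sign now -1; continue with (1549/8977)
flip (1549/8977) -> (8977/1549): both odd, 1549 mod 4 = 1, 8977 mod 4 = 1, so the flip contributes +1; sign now -1
(8977/1549): 8977 mod 1549 = 1232, so (8977/1549) = (1232/1549)
factor out 2^4: 1232 = 2^4·77; with 1549 mod 8 = 5, (2/1549) = -1; sign now -1; continue with (77/1549)
flip (77/1549) -> (1549/77): both odd, 77 mod 4 = 1, 1549 mod 4 = 1, so the flip contributes +1; sign now -1
(1549/77): 1549 mod 77 = 9, so (1549/77) = (9/77)
flip (9/77) -> (77/9): both odd, 9 mod 4 = 1, 77 mod 4 = 1, so the flip contributes +1; sign now -1
(77/9): 77 mod 9 = 5, so (77/9) = (5/9)
flip (5/9) -> (9/5): both odd, 5 mod 4 = 1, 9 mod 4 = 1, so the flip contributes +1; sign now -1
(9/5): 9 mod 5 = 4, so (9/5) = (4/5)
factor out 2^2: 4 = 2^2·1; with 5 mod 8 = 5, (2/5) = -1; sign now -1; continue with (1/5)
reached (1/5) = 1, so the symbol is -1

-1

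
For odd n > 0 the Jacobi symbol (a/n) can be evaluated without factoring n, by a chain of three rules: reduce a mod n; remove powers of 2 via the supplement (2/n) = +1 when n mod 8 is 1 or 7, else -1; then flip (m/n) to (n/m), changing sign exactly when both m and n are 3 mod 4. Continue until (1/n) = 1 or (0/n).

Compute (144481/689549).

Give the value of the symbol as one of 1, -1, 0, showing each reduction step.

1

reciprocity: (144481/689549) = +1·(689549/144481) since 144481 mod 4 = 1, 689549 mod 4 = 1; sign now +1
(689549/144481) = (111625/144481)   [reduce mod 144481]
reciprocity: (111625/144481) = +1·(144481/111625) since 111625 mod 4 = 1, 144481 mod 4 = 1; sign now +1
(144481/111625) = (32856/111625)   [reduce mod 111625]
32856 = 2^3·4107; (2/111625) = +1 since 111625 mod 8 = 1, so (32856/111625) = (+1)^3·(4107/111625); sign now +1
reciprocity: (4107/111625) = +1·(111625/4107) since 4107 mod 4 = 3, 111625 mod 4 = 1; sign now +1
(111625/4107) = (736/4107)   [reduce mod 4107]
736 = 2^5·23; (2/4107) = -1 since 4107 mod 8 = 3, so (736/4107) = (-1)^5·(23/4107); sign now -1
reciprocity: (23/4107) = -1·(4107/23) since 23 mod 4 = 3, 4107 mod 4 = 3; sign now +1
(4107/23) = (13/23)   [reduce mod 23]
reciprocity: (13/23) = +1·(23/13) since 13 mod 4 = 1, 23 mod 4 = 3; sign now +1
(23/13) = (10/13)   [reduce mod 13]
10 = 2^1·5; (2/13) = -1 since 13 mod 8 = 5, so (10/13) = (-1)^1·(5/13); sign now -1
reciprocity: (5/13) = +1·(13/5) since 5 mod 4 = 1, 13 mod 4 = 1; sign now -1
(13/5) = (3/5)   [reduce mod 5]
reciprocity: (3/5) = +1·(5/3) since 3 mod 4 = 3, 5 mod 4 = 1; sign now -1
(5/3) = (2/3)   [reduce mod 3]
2 = 2^1·1; (2/3) = -1 since 3 mod 8 = 3, so (2/3) = (-1)^1·(1/3); sign now +1
(1/3) = 1; final value = sign = +1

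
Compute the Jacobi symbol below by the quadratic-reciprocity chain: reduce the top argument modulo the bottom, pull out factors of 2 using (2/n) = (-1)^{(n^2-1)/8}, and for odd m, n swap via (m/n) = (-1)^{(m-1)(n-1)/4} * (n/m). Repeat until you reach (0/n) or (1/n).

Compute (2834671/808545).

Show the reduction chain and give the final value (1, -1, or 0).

(2834671/808545) = (409036/808545)   [reduce mod 808545]
409036 = 2^2·102259; (2/808545) = +1 since 808545 mod 8 = 1, so (409036/808545) = (+1)^2·(102259/808545); sign now +1
reciprocity: (102259/808545) = +1·(808545/102259) since 102259 mod 4 = 3, 808545 mod 4 = 1; sign now +1
(808545/102259) = (92732/102259)   [reduce mod 102259]
92732 = 2^2·23183; (2/102259) = -1 since 102259 mod 8 = 3, so (92732/102259) = (-1)^2·(23183/102259); sign now +1
reciprocity: (23183/102259) = -1·(102259/23183) since 23183 mod 4 = 3, 102259 mod 4 = 3; sign now -1
(102259/23183) = (9527/23183)   [reduce mod 23183]
reciprocity: (9527/23183) = -1·(23183/9527) since 9527 mod 4 = 3, 23183 mod 4 = 3; sign now +1
(23183/9527) = (4129/9527)   [reduce mod 9527]
reciprocity: (4129/9527) = +1·(9527/4129) since 4129 mod 4 = 1, 9527 mod 4 = 3; sign now +1
(9527/4129) = (1269/4129)   [reduce mod 4129]
reciprocity: (1269/4129) = +1·(4129/1269) since 1269 mod 4 = 1, 4129 mod 4 = 1; sign now +1
(4129/1269) = (322/1269)   [reduce mod 1269]
322 = 2^1·161; (2/1269) = -1 since 1269 mod 8 = 5, so (322/1269) = (-1)^1·(161/1269); sign now -1
reciprocity: (161/1269) = +1·(1269/161) since 161 mod 4 = 1, 1269 mod 4 = 1; sign now -1
(1269/161) = (142/161)   [reduce mod 161]
142 = 2^1·71; (2/161) = +1 since 161 mod 8 = 1, so (142/161) = (+1)^1·(71/161); sign now -1
reciprocity: (71/161) = +1·(161/71) since 71 mod 4 = 3, 161 mod 4 = 1; sign now -1
(161/71) = (19/71)   [reduce mod 71]
reciprocity: (19/71) = -1·(71/19) since 19 mod 4 = 3, 71 mod 4 = 3; sign now +1
(71/19) = (14/19)   [reduce mod 19]
14 = 2^1·7; (2/19) = -1 since 19 mod 8 = 3, so (14/19) = (-1)^1·(7/19); sign now -1
reciprocity: (7/19) = -1·(19/7) since 7 mod 4 = 3, 19 mod 4 = 3; sign now +1
(19/7) = (5/7)   [reduce mod 7]
reciprocity: (5/7) = +1·(7/5) since 5 mod 4 = 1, 7 mod 4 = 3; sign now +1
(7/5) = (2/5)   [reduce mod 5]
2 = 2^1·1; (2/5) = -1 since 5 mod 8 = 5, so (2/5) = (-1)^1·(1/5); sign now -1
(1/5) = 1; final value = sign = -1

-1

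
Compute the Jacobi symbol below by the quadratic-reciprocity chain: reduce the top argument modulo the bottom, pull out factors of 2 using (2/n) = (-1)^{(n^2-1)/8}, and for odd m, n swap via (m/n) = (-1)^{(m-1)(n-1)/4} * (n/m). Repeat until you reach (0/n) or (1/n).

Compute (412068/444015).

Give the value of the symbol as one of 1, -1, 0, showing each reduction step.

0

factor out 2^2: 412068 = 2^2·103017; with 444015 mod 8 = 7, (2/444015) = +1; sign now +1; continue with (103017/444015)
flip (103017/444015) -> (444015/103017): both odd, 103017 mod 4 = 1, 444015 mod 4 = 3, so the flip contributes +1; sign now +1
(444015/103017): 444015 mod 103017 = 31947, so (444015/103017) = (31947/103017)
flip (31947/103017) -> (103017/31947): both odd, 31947 mod 4 = 3, 103017 mod 4 = 1, so the flip contributes +1; sign now +1
(103017/31947): 103017 mod 31947 = 7176, so (103017/31947) = (7176/31947)
factor out 2^3: 7176 = 2^3·897; with 31947 mod 8 = 3, (2/31947) = -1; sign now -1; continue with (897/31947)
flip (897/31947) -> (31947/897): both odd, 897 mod 4 = 1, 31947 mod 4 = 3, so the flip contributes +1; sign now -1
(31947/897): 31947 mod 897 = 552, so (31947/897) = (552/897)
factor out 2^3: 552 = 2^3·69; with 897 mod 8 = 1, (2/897) = +1; sign now -1; continue with (69/897)
flip (69/897) -> (897/69): both odd, 69 mod 4 = 1, 897 mod 4 = 1, so the flip contributes +1; sign now -1
(897/69): 897 mod 69 = 0, so (897/69) = (0/69)
reached (0/69); gcd(a, n) > 1, so (0/69) = 0 and the symbol is 0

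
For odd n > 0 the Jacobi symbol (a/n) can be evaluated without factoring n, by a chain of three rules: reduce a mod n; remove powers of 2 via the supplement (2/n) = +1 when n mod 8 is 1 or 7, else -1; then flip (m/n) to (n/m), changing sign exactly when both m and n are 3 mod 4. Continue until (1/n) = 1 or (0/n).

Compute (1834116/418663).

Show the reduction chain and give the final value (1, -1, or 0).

(1834116/418663): 1834116 mod 418663 = 159464, so (1834116/418663) = (159464/418663)
factor out 2^3: 159464 = 2^3·19933; with 418663 mod 8 = 7, (2/418663) = +1; sign now +1; continue with (19933/418663)
flip (19933/418663) -> (418663/19933): both odd, 19933 mod 4 = 1, 418663 mod 4 = 3, so the flip contributes +1; sign now +1
(418663/19933): 418663 mod 19933 = 70, so (418663/19933) = (70/19933)
factor out 2^1: 70 = 2^1·35; with 19933 mod 8 = 5, (2/19933) = -1; sign now -1; continue with (35/19933)
flip (35/19933) -> (19933/35): both odd, 35 mod 4 = 3, 19933 mod 4 = 1, so the flip contributes +1; sign now -1
(19933/35): 19933 mod 35 = 18, so (19933/35) = (18/35)
factor out 2^1: 18 = 2^1·9; with 35 mod 8 = 3, (2/35) = -1; sign now +1; continue with (9/35)
flip (9/35) -> (35/9): both odd, 9 mod 4 = 1, 35 mod 4 = 3, so the flip contributes +1; sign now +1
(35/9): 35 mod 9 = 8, so (35/9) = (8/9)
factor out 2^3: 8 = 2^3·1; with 9 mod 8 = 1, (2/9) = +1; sign now +1; continue with (1/9)
reached (1/9) = 1, so the symbol is +1

1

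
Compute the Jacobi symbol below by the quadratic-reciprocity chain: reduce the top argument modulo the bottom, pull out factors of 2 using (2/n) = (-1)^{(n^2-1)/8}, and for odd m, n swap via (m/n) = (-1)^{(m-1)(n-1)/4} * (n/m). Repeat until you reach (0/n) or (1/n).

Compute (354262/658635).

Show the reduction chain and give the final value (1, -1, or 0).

-1

factor out 2^1: 354262 = 2^1·177131; with 658635 mod 8 = 3, (2/658635) = -1; sign now -1; continue with (177131/658635)
flip (177131/658635) -> (658635/177131): both odd, 177131 mod 4 = 3, 658635 mod 4 = 3, so the flip contributes -1; sign now +1
(658635/177131): 658635 mod 177131 = 127242, so (658635/177131) = (127242/177131)
factor out 2^1: 127242 = 2^1·63621; with 177131 mod 8 = 3, (2/177131) = -1; sign now -1; continue with (63621/177131)
flip (63621/177131) -> (177131/63621): both odd, 63621 mod 4 = 1, 177131 mod 4 = 3, so the flip contributes +1; sign now -1
(177131/63621): 177131 mod 63621 = 49889, so (177131/63621) = (49889/63621)
flip (49889/63621) -> (63621/49889): both odd, 49889 mod 4 = 1, 63621 mod 4 = 1, so the flip contributes +1; sign now -1
(63621/49889): 63621 mod 49889 = 13732, so (63621/49889) = (13732/49889)
factor out 2^2: 13732 = 2^2·3433; with 49889 mod 8 = 1, (2/49889) = +1; sign now -1; continue with (3433/49889)
flip (3433/49889) -> (49889/3433): both odd, 3433 mod 4 = 1, 49889 mod 4 = 1, so the flip contributes +1; sign now -1
(49889/3433): 49889 mod 3433 = 1827, so (49889/3433) = (1827/3433)
flip (1827/3433) -> (3433/1827): both odd, 1827 mod 4 = 3, 3433 mod 4 = 1, so the flip contributes +1; sign now -1
(3433/1827): 3433 mod 1827 = 1606, so (3433/1827) = (1606/1827)
factor out 2^1: 1606 = 2^1·803; with 1827 mod 8 = 3, (2/1827) = -1; sign now +1; continue with (803/1827)
flip (803/1827) -> (1827/803): both odd, 803 mod 4 = 3, 1827 mod 4 = 3, so the flip contributes -1; sign now -1
(1827/803): 1827 mod 803 = 221, so (1827/803) = (221/803)
flip (221/803) -> (803/221): both odd, 221 mod 4 = 1, 803 mod 4 = 3, so the flip contributes +1; sign now -1
(803/221): 803 mod 221 = 140, so (803/221) = (140/221)
factor out 2^2: 140 = 2^2·35; with 221 mod 8 = 5, (2/221) = -1; sign now -1; continue with (35/221)
flip (35/221) -> (221/35): both odd, 35 mod 4 = 3, 221 mod 4 = 1, so the flip contributes +1; sign now -1
(221/35): 221 mod 35 = 11, so (221/35) = (11/35)
flip (11/35) -> (35/11): both odd, 11 mod 4 = 3, 35 mod 4 = 3, so the flip contributes -1; sign now +1
(35/11): 35 mod 11 = 2, so (35/11) = (2/11)
factor out 2^1: 2 = 2^1·1; with 11 mod 8 = 3, (2/11) = -1; sign now -1; continue with (1/11)
reached (1/11) = 1, so the symbol is -1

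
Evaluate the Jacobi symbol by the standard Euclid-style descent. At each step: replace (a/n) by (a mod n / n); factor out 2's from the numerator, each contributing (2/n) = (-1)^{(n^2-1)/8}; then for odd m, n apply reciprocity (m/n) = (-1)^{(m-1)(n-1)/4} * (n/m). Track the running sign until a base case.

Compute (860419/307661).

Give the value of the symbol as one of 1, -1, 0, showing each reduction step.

-1

(860419/307661): 860419 mod 307661 = 245097, so (860419/307661) = (245097/307661)
flip (245097/307661) -> (307661/245097): both odd, 245097 mod 4 = 1, 307661 mod 4 = 1, so the flip contributes +1; sign now +1
(307661/245097): 307661 mod 245097 = 62564, so (307661/245097) = (62564/245097)
factor out 2^2: 62564 = 2^2·15641; with 245097 mod 8 = 1, (2/245097) = +1; sign now +1; continue with (15641/245097)
flip (15641/245097) -> (245097/15641): both odd, 15641 mod 4 = 1, 245097 mod 4 = 1, so the flip contributes +1; sign now +1
(245097/15641): 245097 mod 15641 = 10482, so (245097/15641) = (10482/15641)
factor out 2^1: 10482 = 2^1·5241; with 15641 mod 8 = 1, (2/15641) = +1; sign now +1; continue with (5241/15641)
flip (5241/15641) -> (15641/5241): both odd, 5241 mod 4 = 1, 15641 mod 4 = 1, so the flip contributes +1; sign now +1
(15641/5241): 15641 mod 5241 = 5159, so (15641/5241) = (5159/5241)
flip (5159/5241) -> (5241/5159): both odd, 5159 mod 4 = 3, 5241 mod 4 = 1, so the flip contributes +1; sign now +1
(5241/5159): 5241 mod 5159 = 82, so (5241/5159) = (82/5159)
factor out 2^1: 82 = 2^1·41; with 5159 mod 8 = 7, (2/5159) = +1; sign now +1; continue with (41/5159)
flip (41/5159) -> (5159/41): both odd, 41 mod 4 = 1, 5159 mod 4 = 3, so the flip contributes +1; sign now +1
(5159/41): 5159 mod 41 = 34, so (5159/41) = (34/41)
factor out 2^1: 34 = 2^1·17; with 41 mod 8 = 1, (2/41) = +1; sign now +1; continue with (17/41)
flip (17/41) -> (41/17): both odd, 17 mod 4 = 1, 41 mod 4 = 1, so the flip contributes +1; sign now +1
(41/17): 41 mod 17 = 7, so (41/17) = (7/17)
flip (7/17) -> (17/7): both odd, 7 mod 4 = 3, 17 mod 4 = 1, so the flip contributes +1; sign now +1
(17/7): 17 mod 7 = 3, so (17/7) = (3/7)
flip (3/7) -> (7/3): both odd, 3 mod 4 = 3, 7 mod 4 = 3, so the flip contributes -1; sign now -1
(7/3): 7 mod 3 = 1, so (7/3) = (1/3)
reached (1/3) = 1, so the symbol is -1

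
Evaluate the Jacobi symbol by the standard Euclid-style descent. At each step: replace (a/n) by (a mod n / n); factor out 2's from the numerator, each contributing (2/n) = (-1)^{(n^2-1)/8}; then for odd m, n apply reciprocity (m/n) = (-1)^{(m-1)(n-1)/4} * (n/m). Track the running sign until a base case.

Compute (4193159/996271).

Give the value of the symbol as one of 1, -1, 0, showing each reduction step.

-1

(4193159/996271) = (208075/996271)   [reduce mod 996271]
reciprocity: (208075/996271) = -1·(996271/208075) since 208075 mod 4 = 3, 996271 mod 4 = 3; sign now -1
(996271/208075) = (163971/208075)   [reduce mod 208075]
reciprocity: (163971/208075) = -1·(208075/163971) since 163971 mod 4 = 3, 208075 mod 4 = 3; sign now +1
(208075/163971) = (44104/163971)   [reduce mod 163971]
44104 = 2^3·5513; (2/163971) = -1 since 163971 mod 8 = 3, so (44104/163971) = (-1)^3·(5513/163971); sign now -1
reciprocity: (5513/163971) = +1·(163971/5513) since 5513 mod 4 = 1, 163971 mod 4 = 3; sign now -1
(163971/5513) = (4094/5513)   [reduce mod 5513]
4094 = 2^1·2047; (2/5513) = +1 since 5513 mod 8 = 1, so (4094/5513) = (+1)^1·(2047/5513); sign now -1
reciprocity: (2047/5513) = +1·(5513/2047) since 2047 mod 4 = 3, 5513 mod 4 = 1; sign now -1
(5513/2047) = (1419/2047)   [reduce mod 2047]
reciprocity: (1419/2047) = -1·(2047/1419) since 1419 mod 4 = 3, 2047 mod 4 = 3; sign now +1
(2047/1419) = (628/1419)   [reduce mod 1419]
628 = 2^2·157; (2/1419) = -1 since 1419 mod 8 = 3, so (628/1419) = (-1)^2·(157/1419); sign now +1
reciprocity: (157/1419) = +1·(1419/157) since 157 mod 4 = 1, 1419 mod 4 = 3; sign now +1
(1419/157) = (6/157)   [reduce mod 157]
6 = 2^1·3; (2/157) = -1 since 157 mod 8 = 5, so (6/157) = (-1)^1·(3/157); sign now -1
reciprocity: (3/157) = +1·(157/3) since 3 mod 4 = 3, 157 mod 4 = 1; sign now -1
(157/3) = (1/3)   [reduce mod 3]
(1/3) = 1; final value = sign = -1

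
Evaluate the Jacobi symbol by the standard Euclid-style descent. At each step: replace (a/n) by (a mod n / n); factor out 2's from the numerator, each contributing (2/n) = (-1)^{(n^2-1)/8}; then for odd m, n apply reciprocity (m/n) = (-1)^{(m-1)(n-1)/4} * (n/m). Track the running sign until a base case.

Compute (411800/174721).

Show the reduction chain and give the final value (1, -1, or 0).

(411800/174721) = (62358/174721)   [reduce mod 174721]
62358 = 2^1·31179; (2/174721) = +1 since 174721 mod 8 = 1, so (62358/174721) = (+1)^1·(31179/174721); sign now +1
reciprocity: (31179/174721) = +1·(174721/31179) since 31179 mod 4 = 3, 174721 mod 4 = 1; sign now +1
(174721/31179) = (18826/31179)   [reduce mod 31179]
18826 = 2^1·9413; (2/31179) = -1 since 31179 mod 8 = 3, so (18826/31179) = (-1)^1·(9413/31179); sign now -1
reciprocity: (9413/31179) = +1·(31179/9413) since 9413 mod 4 = 1, 31179 mod 4 = 3; sign now -1
(31179/9413) = (2940/9413)   [reduce mod 9413]
2940 = 2^2·735; (2/9413) = -1 since 9413 mod 8 = 5, so (2940/9413) = (-1)^2·(735/9413); sign now -1
reciprocity: (735/9413) = +1·(9413/735) since 735 mod 4 = 3, 9413 mod 4 = 1; sign now -1
(9413/735) = (593/735)   [reduce mod 735]
reciprocity: (593/735) = +1·(735/593) since 593 mod 4 = 1, 735 mod 4 = 3; sign now -1
(735/593) = (142/593)   [reduce mod 593]
142 = 2^1·71; (2/593) = +1 since 593 mod 8 = 1, so (142/593) = (+1)^1·(71/593); sign now -1
reciprocity: (71/593) = +1·(593/71) since 71 mod 4 = 3, 593 mod 4 = 1; sign now -1
(593/71) = (25/71)   [reduce mod 71]
reciprocity: (25/71) = +1·(71/25) since 25 mod 4 = 1, 71 mod 4 = 3; sign now -1
(71/25) = (21/25)   [reduce mod 25]
reciprocity: (21/25) = +1·(25/21) since 21 mod 4 = 1, 25 mod 4 = 1; sign now -1
(25/21) = (4/21)   [reduce mod 21]
4 = 2^2·1; (2/21) = -1 since 21 mod 8 = 5, so (4/21) = (-1)^2·(1/21); sign now -1
(1/21) = 1; final value = sign = -1

-1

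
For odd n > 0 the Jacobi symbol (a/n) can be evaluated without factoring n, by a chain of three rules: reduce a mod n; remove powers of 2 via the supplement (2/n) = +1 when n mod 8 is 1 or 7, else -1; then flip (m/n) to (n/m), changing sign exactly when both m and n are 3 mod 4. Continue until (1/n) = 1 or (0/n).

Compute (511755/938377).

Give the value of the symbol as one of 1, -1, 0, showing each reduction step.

-1

reciprocity: (511755/938377) = +1·(938377/511755) since 511755 mod 4 = 3, 938377 mod 4 = 1; sign now +1
(938377/511755) = (426622/511755)   [reduce mod 511755]
426622 = 2^1·213311; (2/511755) = -1 since 511755 mod 8 = 3, so (426622/511755) = (-1)^1·(213311/511755); sign now -1
reciprocity: (213311/511755) = -1·(511755/213311) since 213311 mod 4 = 3, 511755 mod 4 = 3; sign now +1
(511755/213311) = (85133/213311)   [reduce mod 213311]
reciprocity: (85133/213311) = +1·(213311/85133) since 85133 mod 4 = 1, 213311 mod 4 = 3; sign now +1
(213311/85133) = (43045/85133)   [reduce mod 85133]
reciprocity: (43045/85133) = +1·(85133/43045) since 43045 mod 4 = 1, 85133 mod 4 = 1; sign now +1
(85133/43045) = (42088/43045)   [reduce mod 43045]
42088 = 2^3·5261; (2/43045) = -1 since 43045 mod 8 = 5, so (42088/43045) = (-1)^3·(5261/43045); sign now -1
reciprocity: (5261/43045) = +1·(43045/5261) since 5261 mod 4 = 1, 43045 mod 4 = 1; sign now -1
(43045/5261) = (957/5261)   [reduce mod 5261]
reciprocity: (957/5261) = +1·(5261/957) since 957 mod 4 = 1, 5261 mod 4 = 1; sign now -1
(5261/957) = (476/957)   [reduce mod 957]
476 = 2^2·119; (2/957) = -1 since 957 mod 8 = 5, so (476/957) = (-1)^2·(119/957); sign now -1
reciprocity: (119/957) = +1·(957/119) since 119 mod 4 = 3, 957 mod 4 = 1; sign now -1
(957/119) = (5/119)   [reduce mod 119]
reciprocity: (5/119) = +1·(119/5) since 5 mod 4 = 1, 119 mod 4 = 3; sign now -1
(119/5) = (4/5)   [reduce mod 5]
4 = 2^2·1; (2/5) = -1 since 5 mod 8 = 5, so (4/5) = (-1)^2·(1/5); sign now -1
(1/5) = 1; final value = sign = -1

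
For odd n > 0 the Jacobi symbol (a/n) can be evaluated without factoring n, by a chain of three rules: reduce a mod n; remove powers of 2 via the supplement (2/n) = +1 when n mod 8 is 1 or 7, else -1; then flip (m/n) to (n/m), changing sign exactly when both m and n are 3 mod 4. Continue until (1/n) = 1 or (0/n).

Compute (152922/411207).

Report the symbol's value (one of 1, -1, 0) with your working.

0

152922 = 2^1·76461; (2/411207) = +1 since 411207 mod 8 = 7, so (152922/411207) = (+1)^1·(76461/411207); sign now +1
reciprocity: (76461/411207) = +1·(411207/76461) since 76461 mod 4 = 1, 411207 mod 4 = 3; sign now +1
(411207/76461) = (28902/76461)   [reduce mod 76461]
28902 = 2^1·14451; (2/76461) = -1 since 76461 mod 8 = 5, so (28902/76461) = (-1)^1·(14451/76461); sign now -1
reciprocity: (14451/76461) = +1·(76461/14451) since 14451 mod 4 = 3, 76461 mod 4 = 1; sign now -1
(76461/14451) = (4206/14451)   [reduce mod 14451]
4206 = 2^1·2103; (2/14451) = -1 since 14451 mod 8 = 3, so (4206/14451) = (-1)^1·(2103/14451); sign now +1
reciprocity: (2103/14451) = -1·(14451/2103) since 2103 mod 4 = 3, 14451 mod 4 = 3; sign now -1
(14451/2103) = (1833/2103)   [reduce mod 2103]
reciprocity: (1833/2103) = +1·(2103/1833) since 1833 mod 4 = 1, 2103 mod 4 = 3; sign now -1
(2103/1833) = (270/1833)   [reduce mod 1833]
270 = 2^1·135; (2/1833) = +1 since 1833 mod 8 = 1, so (270/1833) = (+1)^1·(135/1833); sign now -1
reciprocity: (135/1833) = +1·(1833/135) since 135 mod 4 = 3, 1833 mod 4 = 1; sign now -1
(1833/135) = (78/135)   [reduce mod 135]
78 = 2^1·39; (2/135) = +1 since 135 mod 8 = 7, so (78/135) = (+1)^1·(39/135); sign now -1
reciprocity: (39/135) = -1·(135/39) since 39 mod 4 = 3, 135 mod 4 = 3; sign now +1
(135/39) = (18/39)   [reduce mod 39]
18 = 2^1·9; (2/39) = +1 since 39 mod 8 = 7, so (18/39) = (+1)^1·(9/39); sign now +1
reciprocity: (9/39) = +1·(39/9) since 9 mod 4 = 1, 39 mod 4 = 3; sign now +1
(39/9) = (3/9)   [reduce mod 9]
reciprocity: (3/9) = +1·(9/3) since 3 mod 4 = 3, 9 mod 4 = 1; sign now +1
(9/3) = (0/3)   [reduce mod 3]
(0/3) = 0   [gcd(a, n) > 1]; final value = 0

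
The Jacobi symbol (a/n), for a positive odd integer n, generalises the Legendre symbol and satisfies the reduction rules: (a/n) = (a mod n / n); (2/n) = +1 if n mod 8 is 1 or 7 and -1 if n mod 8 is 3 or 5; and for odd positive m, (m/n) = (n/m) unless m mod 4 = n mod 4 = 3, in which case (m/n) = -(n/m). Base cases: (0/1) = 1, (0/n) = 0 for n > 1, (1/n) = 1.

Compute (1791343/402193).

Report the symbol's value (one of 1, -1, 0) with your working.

(1791343/402193): 1791343 mod 402193 = 182571, so (1791343/402193) = (182571/402193)
flip (182571/402193) -> (402193/182571): both odd, 182571 mod 4 = 3, 402193 mod 4 = 1, so the flip contributes +1; sign now +1
(402193/182571): 402193 mod 182571 = 37051, so (402193/182571) = (37051/182571)
flip (37051/182571) -> (182571/37051): both odd, 37051 mod 4 = 3, 182571 mod 4 = 3, so the flip contributes -1; sign now -1
(182571/37051): 182571 mod 37051 = 34367, so (182571/37051) = (34367/37051)
flip (34367/37051) -> (37051/34367): both odd, 34367 mod 4 = 3, 37051 mod 4 = 3, so the flip contributes -1; sign now +1
(37051/34367): 37051 mod 34367 = 2684, so (37051/34367) = (2684/34367)
factor out 2^2: 2684 = 2^2·671; with 34367 mod 8 = 7, (2/34367) = +1; sign now +1; continue with (671/34367)
flip (671/34367) -> (34367/671): both odd, 671 mod 4 = 3, 34367 mod 4 = 3, so the flip contributes -1; sign now -1
(34367/671): 34367 mod 671 = 146, so (34367/671) = (146/671)
factor out 2^1: 146 = 2^1·73; with 671 mod 8 = 7, (2/671) = +1; sign now -1; continue with (73/671)
flip (73/671) -> (671/73): both odd, 73 mod 4 = 1, 671 mod 4 = 3, so the flip contributes +1; sign now -1
(671/73): 671 mod 73 = 14, so (671/73) = (14/73)
factor out 2^1: 14 = 2^1·7; with 73 mod 8 = 1, (2/73) = +1; sign now -1; continue with (7/73)
flip (7/73) -> (73/7): both odd, 7 mod 4 = 3, 73 mod 4 = 1, so the flip contributes +1; sign now -1
(73/7): 73 mod 7 = 3, so (73/7) = (3/7)
flip (3/7) -> (7/3): both odd, 3 mod 4 = 3, 7 mod 4 = 3, so the flip contributes -1; sign now +1
(7/3): 7 mod 3 = 1, so (7/3) = (1/3)
reached (1/3) = 1, so the symbol is +1

1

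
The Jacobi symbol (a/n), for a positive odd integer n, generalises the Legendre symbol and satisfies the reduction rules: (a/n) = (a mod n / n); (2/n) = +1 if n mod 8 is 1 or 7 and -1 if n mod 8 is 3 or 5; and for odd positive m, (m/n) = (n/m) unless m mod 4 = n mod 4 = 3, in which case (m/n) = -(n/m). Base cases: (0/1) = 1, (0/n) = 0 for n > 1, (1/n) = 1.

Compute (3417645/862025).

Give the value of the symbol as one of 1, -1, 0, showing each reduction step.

(3417645/862025) = (831570/862025)   [reduce mod 862025]
831570 = 2^1·415785; (2/862025) = +1 since 862025 mod 8 = 1, so (831570/862025) = (+1)^1·(415785/862025); sign now +1
reciprocity: (415785/862025) = +1·(862025/415785) since 415785 mod 4 = 1, 862025 mod 4 = 1; sign now +1
(862025/415785) = (30455/415785)   [reduce mod 415785]
reciprocity: (30455/415785) = +1·(415785/30455) since 30455 mod 4 = 3, 415785 mod 4 = 1; sign now +1
(415785/30455) = (19870/30455)   [reduce mod 30455]
19870 = 2^1·9935; (2/30455) = +1 since 30455 mod 8 = 7, so (19870/30455) = (+1)^1·(9935/30455); sign now +1
reciprocity: (9935/30455) = -1·(30455/9935) since 9935 mod 4 = 3, 30455 mod 4 = 3; sign now -1
(30455/9935) = (650/9935)   [reduce mod 9935]
650 = 2^1·325; (2/9935) = +1 since 9935 mod 8 = 7, so (650/9935) = (+1)^1·(325/9935); sign now -1
reciprocity: (325/9935) = +1·(9935/325) since 325 mod 4 = 1, 9935 mod 4 = 3; sign now -1
(9935/325) = (185/325)   [reduce mod 325]
reciprocity: (185/325) = +1·(325/185) since 185 mod 4 = 1, 325 mod 4 = 1; sign now -1
(325/185) = (140/185)   [reduce mod 185]
140 = 2^2·35; (2/185) = +1 since 185 mod 8 = 1, so (140/185) = (+1)^2·(35/185); sign now -1
reciprocity: (35/185) = +1·(185/35) since 35 mod 4 = 3, 185 mod 4 = 1; sign now -1
(185/35) = (10/35)   [reduce mod 35]
10 = 2^1·5; (2/35) = -1 since 35 mod 8 = 3, so (10/35) = (-1)^1·(5/35); sign now +1
reciprocity: (5/35) = +1·(35/5) since 5 mod 4 = 1, 35 mod 4 = 3; sign now +1
(35/5) = (0/5)   [reduce mod 5]
(0/5) = 0   [gcd(a, n) > 1]; final value = 0

0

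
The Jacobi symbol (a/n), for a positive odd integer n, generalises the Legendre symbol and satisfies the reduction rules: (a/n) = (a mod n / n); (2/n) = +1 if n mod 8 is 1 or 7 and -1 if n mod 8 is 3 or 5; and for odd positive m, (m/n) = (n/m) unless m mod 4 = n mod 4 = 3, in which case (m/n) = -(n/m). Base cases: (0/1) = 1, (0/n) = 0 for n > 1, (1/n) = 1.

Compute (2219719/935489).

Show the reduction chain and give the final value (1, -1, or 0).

(2219719/935489) = (348741/935489)   [reduce mod 935489]
reciprocity: (348741/935489) = +1·(935489/348741) since 348741 mod 4 = 1, 935489 mod 4 = 1; sign now +1
(935489/348741) = (238007/348741)   [reduce mod 348741]
reciprocity: (238007/348741) = +1·(348741/238007) since 238007 mod 4 = 3, 348741 mod 4 = 1; sign now +1
(348741/238007) = (110734/238007)   [reduce mod 238007]
110734 = 2^1·55367; (2/238007) = +1 since 238007 mod 8 = 7, so (110734/238007) = (+1)^1·(55367/238007); sign now +1
reciprocity: (55367/238007) = -1·(238007/55367) since 55367 mod 4 = 3, 238007 mod 4 = 3; sign now -1
(238007/55367) = (16539/55367)   [reduce mod 55367]
reciprocity: (16539/55367) = -1·(55367/16539) since 16539 mod 4 = 3, 55367 mod 4 = 3; sign now +1
(55367/16539) = (5750/16539)   [reduce mod 16539]
5750 = 2^1·2875; (2/16539) = -1 since 16539 mod 8 = 3, so (5750/16539) = (-1)^1·(2875/16539); sign now -1
reciprocity: (2875/16539) = -1·(16539/2875) since 2875 mod 4 = 3, 16539 mod 4 = 3; sign now +1
(16539/2875) = (2164/2875)   [reduce mod 2875]
2164 = 2^2·541; (2/2875) = -1 since 2875 mod 8 = 3, so (2164/2875) = (-1)^2·(541/2875); sign now +1
reciprocity: (541/2875) = +1·(2875/541) since 541 mod 4 = 1, 2875 mod 4 = 3; sign now +1
(2875/541) = (170/541)   [reduce mod 541]
170 = 2^1·85; (2/541) = -1 since 541 mod 8 = 5, so (170/541) = (-1)^1·(85/541); sign now -1
reciprocity: (85/541) = +1·(541/85) since 85 mod 4 = 1, 541 mod 4 = 1; sign now -1
(541/85) = (31/85)   [reduce mod 85]
reciprocity: (31/85) = +1·(85/31) since 31 mod 4 = 3, 85 mod 4 = 1; sign now -1
(85/31) = (23/31)   [reduce mod 31]
reciprocity: (23/31) = -1·(31/23) since 23 mod 4 = 3, 31 mod 4 = 3; sign now +1
(31/23) = (8/23)   [reduce mod 23]
8 = 2^3·1; (2/23) = +1 since 23 mod 8 = 7, so (8/23) = (+1)^3·(1/23); sign now +1
(1/23) = 1; final value = sign = +1

1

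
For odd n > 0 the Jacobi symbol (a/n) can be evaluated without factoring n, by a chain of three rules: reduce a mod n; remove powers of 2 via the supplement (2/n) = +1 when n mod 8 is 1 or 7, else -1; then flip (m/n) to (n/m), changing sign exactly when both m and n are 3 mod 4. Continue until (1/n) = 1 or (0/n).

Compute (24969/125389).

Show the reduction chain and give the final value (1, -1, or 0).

1

reciprocity: (24969/125389) = +1·(125389/24969) since 24969 mod 4 = 1, 125389 mod 4 = 1; sign now +1
(125389/24969) = (544/24969)   [reduce mod 24969]
544 = 2^5·17; (2/24969) = +1 since 24969 mod 8 = 1, so (544/24969) = (+1)^5·(17/24969); sign now +1
reciprocity: (17/24969) = +1·(24969/17) since 17 mod 4 = 1, 24969 mod 4 = 1; sign now +1
(24969/17) = (13/17)   [reduce mod 17]
reciprocity: (13/17) = +1·(17/13) since 13 mod 4 = 1, 17 mod 4 = 1; sign now +1
(17/13) = (4/13)   [reduce mod 13]
4 = 2^2·1; (2/13) = -1 since 13 mod 8 = 5, so (4/13) = (-1)^2·(1/13); sign now +1
(1/13) = 1; final value = sign = +1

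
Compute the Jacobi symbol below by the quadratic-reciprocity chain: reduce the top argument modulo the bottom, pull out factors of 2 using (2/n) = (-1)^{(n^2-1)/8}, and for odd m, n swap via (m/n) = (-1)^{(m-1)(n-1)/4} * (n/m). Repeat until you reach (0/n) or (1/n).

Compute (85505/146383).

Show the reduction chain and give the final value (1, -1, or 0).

1

flip (85505/146383) -> (146383/85505): both odd, 85505 mod 4 = 1, 146383 mod 4 = 3, so the flip contributes +1; sign now +1
(146383/85505): 146383 mod 85505 = 60878, so (146383/85505) = (60878/85505)
factor out 2^1: 60878 = 2^1·30439; with 85505 mod 8 = 1, (2/85505) = +1; sign now +1; continue with (30439/85505)
flip (30439/85505) -> (85505/30439): both odd, 30439 mod 4 = 3, 85505 mod 4 = 1, so the flip contributes +1; sign now +1
(85505/30439): 85505 mod 30439 = 24627, so (85505/30439) = (24627/30439)
flip (24627/30439) -> (30439/24627): both odd, 24627 mod 4 = 3, 30439 mod 4 = 3, so the flip contributes -1; sign now -1
(30439/24627): 30439 mod 24627 = 5812, so (30439/24627) = (5812/24627)
factor out 2^2: 5812 = 2^2·1453; with 24627 mod 8 = 3, (2/24627) = -1; sign now -1; continue with (1453/24627)
flip (1453/24627) -> (24627/1453): both odd, 1453 mod 4 = 1, 24627 mod 4 = 3, so the flip contributes +1; sign now -1
(24627/1453): 24627 mod 1453 = 1379, so (24627/1453) = (1379/1453)
flip (1379/1453) -> (1453/1379): both odd, 1379 mod 4 = 3, 1453 mod 4 = 1, so the flip contributes +1; sign now -1
(1453/1379): 1453 mod 1379 = 74, so (1453/1379) = (74/1379)
factor out 2^1: 74 = 2^1·37; with 1379 mod 8 = 3, (2/1379) = -1; sign now +1; continue with (37/1379)
flip (37/1379) -> (1379/37): both odd, 37 mod 4 = 1, 1379 mod 4 = 3, so the flip contributes +1; sign now +1
(1379/37): 1379 mod 37 = 10, so (1379/37) = (10/37)
factor out 2^1: 10 = 2^1·5; with 37 mod 8 = 5, (2/37) = -1; sign now -1; continue with (5/37)
flip (5/37) -> (37/5): both odd, 5 mod 4 = 1, 37 mod 4 = 1, so the flip contributes +1; sign now -1
(37/5): 37 mod 5 = 2, so (37/5) = (2/5)
factor out 2^1: 2 = 2^1·1; with 5 mod 8 = 5, (2/5) = -1; sign now +1; continue with (1/5)
reached (1/5) = 1, so the symbol is +1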